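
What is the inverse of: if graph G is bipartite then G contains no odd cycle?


The inverse of (P → Q) is (¬P → ¬Q). It is equivalent to the converse, not to the original.
Here P = 'graph G is bipartite' and Q = 'G contains no odd cycle'.

If not (graph G is bipartite), then not (G contains no odd cycle).


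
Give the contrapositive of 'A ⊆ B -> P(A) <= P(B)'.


The contrapositive of (P → Q) is (¬Q → ¬P); it is logically equivalent to the original.
Here P = 'A ⊆ B' and Q = 'P(A) <= P(B)'.

If not (P(A) <= P(B)), then not (A ⊆ B).


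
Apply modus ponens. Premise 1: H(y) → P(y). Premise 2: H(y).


Modus ponens: from (P → Q) and P, infer Q.
P = 'H(y)' is asserted, and P → Q holds, so Q follows.

P(y).


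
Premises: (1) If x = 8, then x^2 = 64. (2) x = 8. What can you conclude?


Modus ponens: from (P → Q) and P, infer Q.
P = 'x = 8' is asserted, and P → Q holds, so Q follows.

x^2 = 64.


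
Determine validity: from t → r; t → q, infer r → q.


This is (no valid rule). There exist truth assignments where the premises are all true but the conclusion is false.

Invalid.


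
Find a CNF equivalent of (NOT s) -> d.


Step 1: Rewrite (¬s) → d as ¬(¬s) ∨ d.
Step 2: Eliminate any double negations (¬¬X = X).

s OR d


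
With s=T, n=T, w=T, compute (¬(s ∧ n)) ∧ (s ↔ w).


Substitute s=T, n=T, w=T:
s ∧ n = T ∧ T = T
¬(s ∧ n) = F
s ↔ w = T ↔ T = T
(¬(s ∧ n)) ∧ (s ↔ w) = F ∧ T = F

F


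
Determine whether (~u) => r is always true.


Build the truth table over {r, u}:
r | u | φ
---------
False | False | False
True | False | True
False | True | True
True | True | True
Counterexample at row 1: with r=False, u=False, the formula is False.

No, it is not a tautology.


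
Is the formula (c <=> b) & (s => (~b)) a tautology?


Build the truth table over {b, c, s}:
b | c | s | φ
-------------
False | False | False | True
True | False | False | False
False | True | False | False
True | True | False | True
False | False | True | True
True | False | True | False
False | True | True | False
True | True | True | False
Counterexample at row 2: with b=True, c=False, s=False, the formula is False.

No, it is not a tautology.


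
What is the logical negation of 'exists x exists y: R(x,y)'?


Negation flips each quantifier (∀↔∃) and negates the inner predicate.
¬(exists x exists y: φ) = forall x forall y: ¬φ.

forall x forall y: ~(R(x,y))


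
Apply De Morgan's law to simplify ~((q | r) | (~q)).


De Morgan: the negation of a disjunction is the conjunction of the negations.
Distribute ~ across |, flipping it to &, and negate each literal.

((~q) & (~r)) & q


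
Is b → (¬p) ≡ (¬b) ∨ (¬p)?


Compare truth tables:
b | p | φ | ψ
-------------
F | F | T | T
T | F | T | T
F | T | T | T
T | T | F | F
The columns φ and ψ agree on every row.

Yes, they are logically equivalent.


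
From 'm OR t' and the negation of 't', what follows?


Disjunctive syllogism: from (P ∨ Q) and ¬P, infer Q.
One disjunct, 't', is ruled out; the other must hold.

m


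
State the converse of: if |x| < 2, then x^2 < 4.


The converse of (P → Q) is (Q → P). It is not in general equivalent to the original.
Here P = '|x| < 2' and Q = 'x^2 < 4'.

If x^2 < 4, then |x| < 2.


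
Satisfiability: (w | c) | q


Search for a satisfying assignment over {c, q, w}.
Try c=True, q=False, w=False: the formula evaluates to True.
A satisfying assignment exists.

Satisfiable.


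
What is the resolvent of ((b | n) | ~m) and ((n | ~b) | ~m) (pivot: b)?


The clauses contain complementary literals b and ~b.
Resolution eliminates this pair and disjoins the remaining literals (merging duplicates).

(n | ~m)


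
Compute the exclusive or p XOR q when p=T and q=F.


Exclusive or is true when exactly one operand is true.
Substitute: p=T, q=F.
T XOR F evaluates to T.

T


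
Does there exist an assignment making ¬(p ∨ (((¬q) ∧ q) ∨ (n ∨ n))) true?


Search for a satisfying assignment over {n, p, q}.
Try n=F, p=F, q=F: the formula evaluates to T.
A satisfying assignment exists.

Satisfiable.


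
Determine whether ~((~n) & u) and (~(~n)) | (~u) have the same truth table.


Compare truth tables:
n | u | φ | ψ
-------------
False | False | True | True
True | False | True | True
False | True | False | False
True | True | True | True
The columns φ and ψ agree on every row.

Yes, they are logically equivalent.


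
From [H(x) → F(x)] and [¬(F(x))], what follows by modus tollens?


Modus tollens: from (P → Q) and ¬Q, infer ¬P.
Q = 'F(x)' is denied; since P → Q, P must also fail.

Not (H(x)).


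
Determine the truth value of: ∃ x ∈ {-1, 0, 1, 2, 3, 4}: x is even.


Evaluate the predicate on each element: -1:F, 0:T, 1:F, 2:T, 3:F, 4:T.
Witness x = 0 satisfies the predicate.

T


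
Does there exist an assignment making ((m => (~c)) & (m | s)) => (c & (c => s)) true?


Search for a satisfying assignment over {c, m, s}.
Try c=False, m=False, s=False: the formula evaluates to True.
A satisfying assignment exists.

Satisfiable.


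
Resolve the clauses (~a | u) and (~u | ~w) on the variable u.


The clauses contain complementary literals u and ~u.
Resolution eliminates this pair and disjoins the remaining literals (merging duplicates).

(~a | ~w)


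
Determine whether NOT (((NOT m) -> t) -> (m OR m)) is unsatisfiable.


Truth table over {m, t}:
m | t | φ
---------
F | F | F
T | F | F
F | T | T
T | T | F
Satisfying assignment at row 3: m=F, t=T gives T.

No, it is not a contradiction.


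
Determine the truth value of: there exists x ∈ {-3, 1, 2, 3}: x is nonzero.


Evaluate the predicate on each element: -3:T, 1:T, 2:T, 3:T.
Witness x = -3 satisfies the predicate.

T


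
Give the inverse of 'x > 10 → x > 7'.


The inverse of (P → Q) is (¬P → ¬Q). It is equivalent to the converse, not to the original.
Here P = 'x > 10' and Q = 'x > 7'.

If not (x > 10), then not (x > 7).


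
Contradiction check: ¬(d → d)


Truth table over {d}:
d | φ
-----
F | F
T | F
Every row is false.

Yes, it is a contradiction.


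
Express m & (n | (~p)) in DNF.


Step 1: Distribute ∧ over ∨: m ∧ (n ∨ (¬p)) = (m ∧ n) ∨ (m ∧ (¬p)).

(m & n) | (m & (~p))


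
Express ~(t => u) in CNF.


Step 1: Rewrite t → u as ¬t ∨ u.
Step 2: Negate: ¬(¬t ∨ u) = t ∧ ¬u (De Morgan + double negation).

t & (~u)


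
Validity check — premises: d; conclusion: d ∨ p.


This matches the form of disjunction introduction: the conclusion follows in every model of the premises.

Valid.


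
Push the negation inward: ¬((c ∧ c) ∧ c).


De Morgan: the negation of a conjunction is the disjunction of the negations.
Distribute ¬ across ∧, flipping it to ∨, and negate each literal.

((¬c) ∨ (¬c)) ∨ (¬c)


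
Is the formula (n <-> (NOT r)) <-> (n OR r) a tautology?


Build the truth table over {n, r}:
n | r | φ
---------
F | F | T
T | F | T
F | T | T
T | T | F
Counterexample at row 4: with n=T, r=T, the formula is F.

No, it is not a tautology.


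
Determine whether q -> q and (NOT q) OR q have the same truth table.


Compare truth tables:
q | φ | ψ
---------
F | T | T
T | T | T
The columns φ and ψ agree on every row.

Yes, they are logically equivalent.


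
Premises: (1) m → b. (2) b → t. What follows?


Hypothetical syllogism: from (P → Q) and (Q → R), infer (P → R).
Chain the two implications through the shared middle term 'b'.

m → t


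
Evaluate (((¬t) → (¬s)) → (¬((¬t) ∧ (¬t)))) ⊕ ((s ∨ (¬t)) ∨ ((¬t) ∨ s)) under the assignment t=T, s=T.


Substitute t=T, s=T:
… (earlier sub-steps elided)
¬t = F
(¬t) ∧ (¬t) = F ∧ F = F
¬((¬t) ∧ (¬t)) = T
((¬t) → (¬s)) → (¬((¬t) ∧ (¬t))) = T → T = T
¬t = F
s ∨ (¬t) = T ∨ F = T
¬t = F
(¬t) ∨ s = F ∨ T = T
(s ∨ (¬t)) ∨ ((¬t) ∨ s) = T ∨ T = T
(((¬t) → (¬s)) → (¬((¬t) ∧ (¬t)))) ⊕ ((s ∨ (¬t)) ∨ ((¬t) ∨ s)) = T ⊕ T = F

F


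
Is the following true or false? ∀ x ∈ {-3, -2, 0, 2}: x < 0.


Evaluate the predicate on each element: -3:T, -2:T, 0:F, 2:F.
Counterexample x = 0 fails the predicate.

F


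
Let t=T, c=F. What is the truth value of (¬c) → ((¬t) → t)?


Substitute t=T, c=F:
¬c = T
¬t = F
(¬t) → t = F → T = T
(¬c) → ((¬t) → t) = T → T = T

T


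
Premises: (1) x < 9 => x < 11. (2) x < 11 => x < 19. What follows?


Hypothetical syllogism: from (P → Q) and (Q → R), infer (P → R).
Chain the two implications through the shared middle term 'x < 11'.

x < 9 => x < 19


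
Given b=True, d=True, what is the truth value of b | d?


Disjunction is false only when both operands are false.
Substitute: b=True, d=True.
True | True evaluates to True.

True


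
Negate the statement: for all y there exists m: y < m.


Negation flips each quantifier (∀↔∃) and negates the inner predicate.
¬(for all y there exists m: φ) = there exists y for all m: ¬φ.

there exists y for all m: NOT(y < m)


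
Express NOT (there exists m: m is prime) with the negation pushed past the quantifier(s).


¬(for all x: φ) = there exists x: ¬φ, and ¬(there exists x: φ) = for all x: ¬φ.
Apply to the existential statement.

for all m: NOT(m is prime)


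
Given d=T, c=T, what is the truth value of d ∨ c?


Disjunction is false only when both operands are false.
Substitute: d=T, c=T.
T ∨ T evaluates to T.

T


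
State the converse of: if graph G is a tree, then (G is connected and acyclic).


The converse of (P → Q) is (Q → P). It is not in general equivalent to the original.
Here P = 'graph G is a tree' and Q = '(G is connected and acyclic)'.

If (G is connected and acyclic), then graph G is a tree.


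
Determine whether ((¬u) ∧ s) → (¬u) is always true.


Build the truth table over {s, u}:
s | u | φ
---------
F | F | T
T | F | T
F | T | T
T | T | T
Every row evaluates to true.

Yes, it is a tautology.


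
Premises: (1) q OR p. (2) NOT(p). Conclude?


Disjunctive syllogism: from (P ∨ Q) and ¬P, infer Q.
One disjunct, 'p', is ruled out; the other must hold.

q


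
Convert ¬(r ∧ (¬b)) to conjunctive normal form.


Step 1: Apply De Morgan: ¬(r ∧ (¬b)) = ¬r ∨ ¬(¬b).
Step 2: Eliminate any double negations (¬¬X = X).

(¬r) ∨ b


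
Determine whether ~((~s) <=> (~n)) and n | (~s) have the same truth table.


Compare truth tables:
n | s | φ | ψ
-------------
False | False | False | True
True | False | True | True
False | True | True | False
True | True | False | True
They differ at row 1 (n=False, s=False): φ=False but ψ=True.

No, they are not logically equivalent.


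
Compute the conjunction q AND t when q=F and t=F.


Conjunction is true only when both operands are true.
Substitute: q=F, t=F.
F AND F evaluates to F.

F


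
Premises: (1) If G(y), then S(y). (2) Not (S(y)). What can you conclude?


Modus tollens: from (P → Q) and ¬Q, infer ¬P.
Q = 'S(y)' is denied; since P → Q, P must also fail.

Not (G(y)).


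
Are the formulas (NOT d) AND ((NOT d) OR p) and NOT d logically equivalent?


Compare truth tables:
d | p | φ | ψ
-------------
F | F | T | T
T | F | F | F
F | T | T | T
T | T | F | F
The columns φ and ψ agree on every row.

Yes, they are logically equivalent.


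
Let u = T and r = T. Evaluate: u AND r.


Conjunction is true only when both operands are true.
Substitute: u=T, r=T.
T AND T evaluates to T.

T


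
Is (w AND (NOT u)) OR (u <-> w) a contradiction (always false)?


Truth table over {u, w}:
u | w | φ
---------
F | F | T
T | F | F
F | T | T
T | T | T
Satisfying assignment at row 1: u=F, w=F gives T.

No, it is not a contradiction.


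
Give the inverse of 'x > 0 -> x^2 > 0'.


The inverse of (P → Q) is (¬P → ¬Q). It is equivalent to the converse, not to the original.
Here P = 'x > 0' and Q = 'x^2 > 0'.

If not (x > 0), then not (x^2 > 0).


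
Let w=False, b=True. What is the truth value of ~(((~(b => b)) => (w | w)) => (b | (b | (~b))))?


Substitute w=False, b=True:
b => b = True => True = True
~(b => b) = False
w | w = False | False = False
(~(b => b)) => (w | w) = False => False = True
~b = False
b | (~b) = True | False = True
b | (b | (~b)) = True | True = True
((~(b => b)) => (w | w)) => (b | (b | (~b))) = True => True = True
~(((~(b => b)) => (w | w)) => (b | (b | (~b)))) = False

False


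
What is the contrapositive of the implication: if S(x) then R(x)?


The contrapositive of (P → Q) is (¬Q → ¬P); it is logically equivalent to the original.
Here P = 'S(x)' and Q = 'R(x)'.

If not (R(x)), then not (S(x)).


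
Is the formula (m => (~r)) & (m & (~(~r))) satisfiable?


Check all 4 assignments over {m, r}:
m | r | φ
---------
False | False | False
True | False | False
False | True | False
True | True | False
No assignment makes the formula true.

Unsatisfiable.


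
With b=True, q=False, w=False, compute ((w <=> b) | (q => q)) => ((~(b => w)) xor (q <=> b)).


Substitute b=True, q=False, w=False:
w <=> b = False <=> True = False
q => q = False => False = True
(w <=> b) | (q => q) = False | True = True
b => w = True => False = False
~(b => w) = True
q <=> b = False <=> True = False
(~(b => w)) xor (q <=> b) = True xor False = True
((w <=> b) | (q => q)) => ((~(b => w)) xor (q <=> b)) = True => True = True

True


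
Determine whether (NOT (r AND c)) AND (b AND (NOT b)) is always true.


Build the truth table over {b, c, r}:
b | c | r | φ
-------------
F | F | F | F
T | F | F | F
F | T | F | F
T | T | F | F
F | F | T | F
T | F | T | F
F | T | T | F
T | T | T | F
Counterexample at row 1: with b=F, c=F, r=F, the formula is F.

No, it is not a tautology.


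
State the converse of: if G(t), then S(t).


The converse of (P → Q) is (Q → P). It is not in general equivalent to the original.
Here P = 'G(t)' and Q = 'S(t)'.

If S(t), then G(t).


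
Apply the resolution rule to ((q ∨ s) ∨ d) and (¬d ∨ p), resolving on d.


The clauses contain complementary literals d and ¬d.
Resolution eliminates this pair and disjoins the remaining literals (merging duplicates).

((s ∨ q) ∨ p)


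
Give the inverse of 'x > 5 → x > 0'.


The inverse of (P → Q) is (¬P → ¬Q). It is equivalent to the converse, not to the original.
Here P = 'x > 5' and Q = 'x > 0'.

If not (x > 5), then not (x > 0).


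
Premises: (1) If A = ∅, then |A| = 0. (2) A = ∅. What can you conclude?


Modus ponens: from (P → Q) and P, infer Q.
P = 'A = ∅' is asserted, and P → Q holds, so Q follows.

|A| = 0.


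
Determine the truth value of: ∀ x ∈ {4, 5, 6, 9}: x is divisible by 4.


Evaluate the predicate on each element: 4:T, 5:F, 6:F, 9:F.
Counterexample x = 5 fails the predicate.

F


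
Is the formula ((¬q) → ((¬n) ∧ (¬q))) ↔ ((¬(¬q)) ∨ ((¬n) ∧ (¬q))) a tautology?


Build the truth table over {n, q}:
n | q | φ
---------
F | F | T
T | F | T
F | T | T
T | T | T
Every row evaluates to true.

Yes, it is a tautology.


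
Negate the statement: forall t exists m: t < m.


Negation flips each quantifier (∀↔∃) and negates the inner predicate.
¬(forall t exists m: φ) = exists t forall m: ¬φ.

exists t forall m: ~(t < m)


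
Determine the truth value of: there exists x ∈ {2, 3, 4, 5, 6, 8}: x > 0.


Evaluate the predicate on each element: 2:T, 3:T, 4:T, 5:T, 6:T, 8:T.
Witness x = 2 satisfies the predicate.

T


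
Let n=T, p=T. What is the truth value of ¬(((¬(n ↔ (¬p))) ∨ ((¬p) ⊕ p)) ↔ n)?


Substitute n=T, p=T:
¬p = F
n ↔ (¬p) = T ↔ F = F
¬(n ↔ (¬p)) = T
¬p = F
(¬p) ⊕ p = F ⊕ T = T
(¬(n ↔ (¬p))) ∨ ((¬p) ⊕ p) = T ∨ T = T
((¬(n ↔ (¬p))) ∨ ((¬p) ⊕ p)) ↔ n = T ↔ T = T
¬(((¬(n ↔ (¬p))) ∨ ((¬p) ⊕ p)) ↔ n) = F

F


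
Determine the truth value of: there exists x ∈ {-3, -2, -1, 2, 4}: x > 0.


Evaluate the predicate on each element: -3:F, -2:F, -1:F, 2:T, 4:T.
Witness x = 2 satisfies the predicate.

T


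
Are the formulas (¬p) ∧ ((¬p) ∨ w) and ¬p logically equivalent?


Compare truth tables:
p | w | φ | ψ
-------------
F | F | T | T
T | F | F | F
F | T | T | T
T | T | F | F
The columns φ and ψ agree on every row.

Yes, they are logically equivalent.


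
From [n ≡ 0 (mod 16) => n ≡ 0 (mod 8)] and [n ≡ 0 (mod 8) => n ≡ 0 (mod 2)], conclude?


Hypothetical syllogism: from (P → Q) and (Q → R), infer (P → R).
Chain the two implications through the shared middle term 'n ≡ 0 (mod 8)'.

n ≡ 0 (mod 16) => n ≡ 0 (mod 2)


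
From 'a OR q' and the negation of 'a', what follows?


Disjunctive syllogism: from (P ∨ Q) and ¬P, infer Q.
One disjunct, 'a', is ruled out; the other must hold.

q


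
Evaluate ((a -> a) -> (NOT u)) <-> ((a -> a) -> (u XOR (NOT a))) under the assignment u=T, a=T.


Substitute u=T, a=T:
a -> a = T -> T = T
NOT u = F
(a -> a) -> (NOT u) = T -> F = F
a -> a = T -> T = T
NOT a = F
u XOR (NOT a) = T XOR F = T
(a -> a) -> (u XOR (NOT a)) = T -> T = T
((a -> a) -> (NOT u)) <-> ((a -> a) -> (u XOR (NOT a))) = F <-> T = F

F


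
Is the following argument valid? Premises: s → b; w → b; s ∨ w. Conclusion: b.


This matches the form of proof by cases: the conclusion follows in every model of the premises.

Valid.


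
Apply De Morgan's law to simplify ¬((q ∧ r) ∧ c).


De Morgan: the negation of a conjunction is the disjunction of the negations.
Distribute ¬ across ∧, flipping it to ∨, and negate each literal.

((¬q) ∨ (¬r)) ∨ (¬c)


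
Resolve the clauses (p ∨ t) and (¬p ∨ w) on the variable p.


The clauses contain complementary literals p and ¬p.
Resolution eliminates this pair and disjoins the remaining literals (merging duplicates).

(t ∨ w)


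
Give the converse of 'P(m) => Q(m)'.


The converse of (P → Q) is (Q → P). It is not in general equivalent to the original.
Here P = 'P(m)' and Q = 'Q(m)'.

If Q(m), then P(m).


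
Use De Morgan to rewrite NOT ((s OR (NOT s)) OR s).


De Morgan: the negation of a disjunction is the conjunction of the negations.
Distribute NOT across OR, flipping it to AND, and negate each literal.

((NOT s) AND s) AND (NOT s)


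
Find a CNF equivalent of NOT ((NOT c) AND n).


Step 1: Apply De Morgan: ¬((¬c) ∧ n) = ¬(¬c) ∨ ¬n.
Step 2: Eliminate any double negations (¬¬X = X).

c OR (NOT n)


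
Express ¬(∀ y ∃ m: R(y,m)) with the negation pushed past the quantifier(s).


Negation flips each quantifier (∀↔∃) and negates the inner predicate.
¬(∀ y ∃ m: φ) = ∃ y ∀ m: ¬φ.

∃ y ∀ m: ¬(R(y,m))


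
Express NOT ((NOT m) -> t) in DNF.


Step 1: Rewrite implication then negate: ¬(¬(¬m) ∨ t) = (¬m) ∧ ¬t.

(NOT m) AND (NOT t)


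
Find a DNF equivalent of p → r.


Step 1: Rewrite p → r as ¬p ∨ r.

(¬p) ∨ r


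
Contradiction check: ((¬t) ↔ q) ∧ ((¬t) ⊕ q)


Truth table over {q, t}:
q | t | φ
---------
F | F | F
T | F | F
F | T | F
T | T | F
Every row is false.

Yes, it is a contradiction.


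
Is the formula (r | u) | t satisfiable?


Search for a satisfying assignment over {r, t, u}.
Try r=True, t=False, u=False: the formula evaluates to True.
A satisfying assignment exists.

Satisfiable.


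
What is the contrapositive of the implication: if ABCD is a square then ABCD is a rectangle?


The contrapositive of (P → Q) is (¬Q → ¬P); it is logically equivalent to the original.
Here P = 'ABCD is a square' and Q = 'ABCD is a rectangle'.

If not (ABCD is a rectangle), then not (ABCD is a square).


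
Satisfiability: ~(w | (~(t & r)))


Search for a satisfying assignment over {r, t, w}.
Try r=True, t=True, w=False: the formula evaluates to True.
A satisfying assignment exists.

Satisfiable.


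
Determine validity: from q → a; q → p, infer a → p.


This is (no valid rule). There exist truth assignments where the premises are all true but the conclusion is false.

Invalid.


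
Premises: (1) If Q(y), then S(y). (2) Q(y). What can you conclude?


Modus ponens: from (P → Q) and P, infer Q.
P = 'Q(y)' is asserted, and P → Q holds, so Q follows.

S(y).


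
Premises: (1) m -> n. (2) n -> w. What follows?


Hypothetical syllogism: from (P → Q) and (Q → R), infer (P → R).
Chain the two implications through the shared middle term 'n'.

m -> w


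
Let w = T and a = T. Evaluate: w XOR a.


Exclusive or is true when exactly one operand is true.
Substitute: w=T, a=T.
T XOR T evaluates to F.

F


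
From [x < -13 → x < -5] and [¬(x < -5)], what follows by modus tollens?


Modus tollens: from (P → Q) and ¬Q, infer ¬P.
Q = 'x < -5' is denied; since P → Q, P must also fail.

Not (x < -13).


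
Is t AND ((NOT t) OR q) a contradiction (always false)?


Truth table over {q, t}:
q | t | φ
---------
F | F | F
T | F | F
F | T | F
T | T | T
Satisfying assignment at row 4: q=T, t=T gives T.

No, it is not a contradiction.


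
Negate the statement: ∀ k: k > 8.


¬(∀ x: φ) = ∃ x: ¬φ, and ¬(∃ x: φ) = ∀ x: ¬φ.
Apply to the universal statement.

∃ k: ¬(k > 8)


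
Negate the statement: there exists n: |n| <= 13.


¬(for all x: φ) = there exists x: ¬φ, and ¬(there exists x: φ) = for all x: ¬φ.
Apply to the existential statement.

for all n: NOT(|n| <= 13)


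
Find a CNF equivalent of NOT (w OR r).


Step 1: Apply De Morgan: ¬(w ∨ r) = ¬w ∧ ¬r.

(NOT w) AND (NOT r)


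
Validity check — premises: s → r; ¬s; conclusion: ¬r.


This is denying the antecedent (fallacy). There exist truth assignments where the premises are all true but the conclusion is false.

Invalid.


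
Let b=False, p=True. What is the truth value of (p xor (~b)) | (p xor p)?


Substitute b=False, p=True:
~b = True
p xor (~b) = True xor True = False
p xor p = True xor True = False
(p xor (~b)) | (p xor p) = False | False = False

False


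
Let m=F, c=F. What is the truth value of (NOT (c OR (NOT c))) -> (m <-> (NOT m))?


Substitute m=F, c=F:
NOT c = T
c OR (NOT c) = F OR T = T
NOT (c OR (NOT c)) = F
NOT m = T
m <-> (NOT m) = F <-> T = F
(NOT (c OR (NOT c))) -> (m <-> (NOT m)) = F -> F = T

T


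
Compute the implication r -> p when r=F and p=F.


Implication is false only when antecedent is true and consequent is false.
Substitute: r=F, p=F.
F -> F evaluates to T.

T


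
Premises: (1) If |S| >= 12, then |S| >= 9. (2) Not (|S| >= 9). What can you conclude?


Modus tollens: from (P → Q) and ¬Q, infer ¬P.
Q = '|S| >= 9' is denied; since P → Q, P must also fail.

Not (|S| >= 12).


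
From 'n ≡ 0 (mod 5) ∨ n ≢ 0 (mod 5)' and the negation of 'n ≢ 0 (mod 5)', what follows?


Disjunctive syllogism: from (P ∨ Q) and ¬P, infer Q.
One disjunct, 'n ≢ 0 (mod 5)', is ruled out; the other must hold.

n ≡ 0 (mod 5)


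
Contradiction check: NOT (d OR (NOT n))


Truth table over {d, n}:
d | n | φ
---------
F | F | F
T | F | F
F | T | T
T | T | F
Satisfying assignment at row 3: d=F, n=T gives T.

No, it is not a contradiction.


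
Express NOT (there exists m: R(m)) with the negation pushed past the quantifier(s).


¬(for all x: φ) = there exists x: ¬φ, and ¬(there exists x: φ) = for all x: ¬φ.
Apply to the existential statement.

for all m: NOT(R(m))


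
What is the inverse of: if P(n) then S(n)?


The inverse of (P → Q) is (¬P → ¬Q). It is equivalent to the converse, not to the original.
Here P = 'P(n)' and Q = 'S(n)'.

If not (P(n)), then not (S(n)).


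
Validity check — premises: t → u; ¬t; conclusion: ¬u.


This is denying the antecedent (fallacy). There exist truth assignments where the premises are all true but the conclusion is false.

Invalid.


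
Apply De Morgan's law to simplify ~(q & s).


De Morgan: the negation of a conjunction is the disjunction of the negations.
Distribute ~ across &, flipping it to |, and negate each literal.

(~q) | (~s)


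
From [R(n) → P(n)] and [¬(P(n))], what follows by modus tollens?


Modus tollens: from (P → Q) and ¬Q, infer ¬P.
Q = 'P(n)' is denied; since P → Q, P must also fail.

Not (R(n)).


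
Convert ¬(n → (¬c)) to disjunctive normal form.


Step 1: Rewrite implication then negate: ¬(¬n ∨ (¬c)) = n ∧ ¬(¬c).
Step 2: Eliminate any double negations (¬¬X = X).

n ∧ c


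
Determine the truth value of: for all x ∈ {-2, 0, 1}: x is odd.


Evaluate the predicate on each element: -2:F, 0:F, 1:T.
Counterexample x = -2 fails the predicate.

F


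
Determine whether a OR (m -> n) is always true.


Build the truth table over {a, m, n}:
a | m | n | φ
-------------
F | F | F | T
T | F | F | T
F | T | F | F
T | T | F | T
F | F | T | T
T | F | T | T
F | T | T | T
T | T | T | T
Counterexample at row 3: with a=F, m=T, n=F, the formula is F.

No, it is not a tautology.


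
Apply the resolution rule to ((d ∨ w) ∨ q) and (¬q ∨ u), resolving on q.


The clauses contain complementary literals q and ¬q.
Resolution eliminates this pair and disjoins the remaining literals (merging duplicates).

((w ∨ d) ∨ u)


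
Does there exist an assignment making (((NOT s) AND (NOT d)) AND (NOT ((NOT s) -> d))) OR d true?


Search for a satisfying assignment over {d, s}.
Try d=F, s=F: the formula evaluates to T.
A satisfying assignment exists.

Satisfiable.


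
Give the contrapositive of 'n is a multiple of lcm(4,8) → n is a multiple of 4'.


The contrapositive of (P → Q) is (¬Q → ¬P); it is logically equivalent to the original.
Here P = 'n is a multiple of lcm(4,8)' and Q = 'n is a multiple of 4'.

If not (n is a multiple of 4), then not (n is a multiple of lcm(4,8)).


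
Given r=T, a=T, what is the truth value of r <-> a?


Biconditional is true when both operands have the same truth value.
Substitute: r=T, a=T.
T <-> T evaluates to T.

T


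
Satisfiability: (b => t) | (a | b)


Search for a satisfying assignment over {a, b, t}.
Try a=False, b=False, t=False: the formula evaluates to True.
A satisfying assignment exists.

Satisfiable.


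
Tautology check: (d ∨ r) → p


Build the truth table over {d, p, r}:
d | p | r | φ
-------------
F | F | F | T
T | F | F | F
F | T | F | T
T | T | F | T
F | F | T | F
T | F | T | F
F | T | T | T
T | T | T | T
Counterexample at row 2: with d=T, p=F, r=F, the formula is F.

No, it is not a tautology.


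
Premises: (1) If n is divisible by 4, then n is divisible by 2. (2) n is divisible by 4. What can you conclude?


Modus ponens: from (P → Q) and P, infer Q.
P = 'n is divisible by 4' is asserted, and P → Q holds, so Q follows.

n is divisible by 2.


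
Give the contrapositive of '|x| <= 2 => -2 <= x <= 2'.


The contrapositive of (P → Q) is (¬Q → ¬P); it is logically equivalent to the original.
Here P = '|x| <= 2' and Q = '-2 <= x <= 2'.

If not (-2 <= x <= 2), then not (|x| <= 2).


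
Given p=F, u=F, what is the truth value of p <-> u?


Biconditional is true when both operands have the same truth value.
Substitute: p=F, u=F.
F <-> F evaluates to T.

T


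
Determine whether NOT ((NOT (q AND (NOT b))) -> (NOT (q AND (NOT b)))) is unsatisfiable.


Truth table over {b, q}:
b | q | φ
---------
F | F | F
T | F | F
F | T | F
T | T | F
Every row is false.

Yes, it is a contradiction.


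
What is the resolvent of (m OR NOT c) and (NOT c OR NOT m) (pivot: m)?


The clauses contain complementary literals m and NOTm.
Resolution eliminates this pair and disjoins the remaining literals (merging duplicates).

NOT c


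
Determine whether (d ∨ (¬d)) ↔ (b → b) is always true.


Build the truth table over {b, d}:
b | d | φ
---------
F | F | T
T | F | T
F | T | T
T | T | T
Every row evaluates to true.

Yes, it is a tautology.


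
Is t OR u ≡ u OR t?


Compare truth tables:
t | u | φ | ψ
-------------
F | F | F | F
T | F | T | T
F | T | T | T
T | T | T | T
The columns φ and ψ agree on every row.

Yes, they are logically equivalent.


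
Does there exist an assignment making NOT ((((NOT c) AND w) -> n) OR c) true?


Search for a satisfying assignment over {c, n, w}.
Try c=F, n=F, w=T: the formula evaluates to T.
A satisfying assignment exists.

Satisfiable.


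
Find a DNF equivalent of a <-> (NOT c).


Step 1: a ↔ (¬c) is true exactly when both agree: (a ∧ (¬c)) ∨ (¬a ∧ ¬(¬c)).
Step 2: Eliminate any double negations (¬¬X = X).

(a AND (NOT c)) OR ((NOT a) AND c)


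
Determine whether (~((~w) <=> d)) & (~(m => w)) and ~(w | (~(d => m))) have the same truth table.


Compare truth tables:
d | m | w | φ | ψ
-----------------
False | False | False | False | True
True | False | False | False | False
False | True | False | True | True
True | True | False | False | True
False | False | True | False | False
True | False | True | False | False
False | True | True | False | False
True | True | True | False | False
They differ at row 1 (d=False, m=False, w=False): φ=False but ψ=True.

No, they are not logically equivalent.


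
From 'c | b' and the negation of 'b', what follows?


Disjunctive syllogism: from (P ∨ Q) and ¬P, infer Q.
One disjunct, 'b', is ruled out; the other must hold.

c


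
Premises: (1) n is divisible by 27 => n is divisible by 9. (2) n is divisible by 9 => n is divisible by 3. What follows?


Hypothetical syllogism: from (P → Q) and (Q → R), infer (P → R).
Chain the two implications through the shared middle term 'n is divisible by 9'.

n is divisible by 27 => n is divisible by 3


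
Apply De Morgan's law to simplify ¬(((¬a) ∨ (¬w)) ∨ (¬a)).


De Morgan: the negation of a disjunction is the conjunction of the negations.
Distribute ¬ across ∨, flipping it to ∧, and negate each literal.

(a ∧ w) ∧ a


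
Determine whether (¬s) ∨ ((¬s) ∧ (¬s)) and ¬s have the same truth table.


Compare truth tables:
s | φ | ψ
---------
F | T | T
T | F | F
The columns φ and ψ agree on every row.

Yes, they are logically equivalent.


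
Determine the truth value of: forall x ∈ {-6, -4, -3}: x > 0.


Evaluate the predicate on each element: -6:False, -4:False, -3:False.
Counterexample x = -6 fails the predicate.

False


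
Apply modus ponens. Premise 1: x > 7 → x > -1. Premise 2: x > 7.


Modus ponens: from (P → Q) and P, infer Q.
P = 'x > 7' is asserted, and P → Q holds, so Q follows.

x > -1.


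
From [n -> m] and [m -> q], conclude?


Hypothetical syllogism: from (P → Q) and (Q → R), infer (P → R).
Chain the two implications through the shared middle term 'm'.

n -> q


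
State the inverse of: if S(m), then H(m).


The inverse of (P → Q) is (¬P → ¬Q). It is equivalent to the converse, not to the original.
Here P = 'S(m)' and Q = 'H(m)'.

If not (S(m)), then not (H(m)).


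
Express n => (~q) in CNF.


Step 1: Rewrite n → (¬q) as ¬n ∨ (¬q).

(~n) | (~q)


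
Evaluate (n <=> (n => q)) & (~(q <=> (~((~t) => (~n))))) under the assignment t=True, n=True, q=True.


Substitute t=True, n=True, q=True:
n => q = True => True = True
n <=> (n => q) = True <=> True = True
~t = False
~n = False
(~t) => (~n) = False => False = True
~((~t) => (~n)) = False
q <=> (~((~t) => (~n))) = True <=> False = False
~(q <=> (~((~t) => (~n)))) = True
(n <=> (n => q)) & (~(q <=> (~((~t) => (~n))))) = True & True = True

True


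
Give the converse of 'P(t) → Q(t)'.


The converse of (P → Q) is (Q → P). It is not in general equivalent to the original.
Here P = 'P(t)' and Q = 'Q(t)'.

If Q(t), then P(t).


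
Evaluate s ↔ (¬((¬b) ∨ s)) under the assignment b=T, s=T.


Substitute b=T, s=T:
¬b = F
(¬b) ∨ s = F ∨ T = T
¬((¬b) ∨ s) = F
s ↔ (¬((¬b) ∨ s)) = T ↔ F = F

F


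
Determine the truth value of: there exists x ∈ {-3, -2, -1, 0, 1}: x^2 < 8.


Evaluate the predicate on each element: -3:F, -2:T, -1:T, 0:T, 1:T.
Witness x = -2 satisfies the predicate.

T


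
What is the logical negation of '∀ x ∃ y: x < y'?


Negation flips each quantifier (∀↔∃) and negates the inner predicate.
¬(∀ x ∃ y: φ) = ∃ x ∀ y: ¬φ.

∃ x ∀ y: ¬(x < y)


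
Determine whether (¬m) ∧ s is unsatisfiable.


Truth table over {m, s}:
m | s | φ
---------
F | F | F
T | F | F
F | T | T
T | T | F
Satisfying assignment at row 3: m=F, s=T gives T.

No, it is not a contradiction.


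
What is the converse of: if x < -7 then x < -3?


The converse of (P → Q) is (Q → P). It is not in general equivalent to the original.
Here P = 'x < -7' and Q = 'x < -3'.

If x < -3, then x < -7.


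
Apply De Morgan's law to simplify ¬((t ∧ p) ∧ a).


De Morgan: the negation of a conjunction is the disjunction of the negations.
Distribute ¬ across ∧, flipping it to ∨, and negate each literal.

((¬t) ∨ (¬p)) ∨ (¬a)


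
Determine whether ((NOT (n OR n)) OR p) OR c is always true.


Build the truth table over {c, n, p}:
c | n | p | φ
-------------
F | F | F | T
T | F | F | T
F | T | F | F
T | T | F | T
F | F | T | T
T | F | T | T
F | T | T | T
T | T | T | T
Counterexample at row 3: with c=F, n=T, p=F, the formula is F.

No, it is not a tautology.


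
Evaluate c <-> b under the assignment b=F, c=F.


Substitute b=F, c=F:
c <-> b = F <-> F = T

T


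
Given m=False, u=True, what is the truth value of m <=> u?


Biconditional is true when both operands have the same truth value.
Substitute: m=False, u=True.
False <=> True evaluates to False.

False


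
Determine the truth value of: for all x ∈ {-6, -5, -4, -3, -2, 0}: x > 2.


Evaluate the predicate on each element: -6:F, -5:F, -4:F, -3:F, -2:F, 0:F.
Counterexample x = -6 fails the predicate.

F


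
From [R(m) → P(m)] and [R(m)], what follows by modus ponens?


Modus ponens: from (P → Q) and P, infer Q.
P = 'R(m)' is asserted, and P → Q holds, so Q follows.

P(m).


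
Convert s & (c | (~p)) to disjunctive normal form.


Step 1: Distribute ∧ over ∨: s ∧ (c ∨ (¬p)) = (s ∧ c) ∨ (s ∧ (¬p)).

(s & c) | (s & (~p))


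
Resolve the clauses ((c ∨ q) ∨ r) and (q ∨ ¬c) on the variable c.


The clauses contain complementary literals c and ¬c.
Resolution eliminates this pair and disjoins the remaining literals (merging duplicates).

(q ∨ r)


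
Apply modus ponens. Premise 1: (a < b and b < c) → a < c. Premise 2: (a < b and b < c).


Modus ponens: from (P → Q) and P, infer Q.
P = '(a < b and b < c)' is asserted, and P → Q holds, so Q follows.

a < c.


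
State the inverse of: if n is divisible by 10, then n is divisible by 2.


The inverse of (P → Q) is (¬P → ¬Q). It is equivalent to the converse, not to the original.
Here P = 'n is divisible by 10' and Q = 'n is divisible by 2'.

If not (n is divisible by 10), then not (n is divisible by 2).


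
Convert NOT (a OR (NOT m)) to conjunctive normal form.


Step 1: Apply De Morgan: ¬(a ∨ (¬m)) = ¬a ∧ ¬(¬m).
Step 2: Eliminate any double negations (¬¬X = X).

(NOT a) AND m


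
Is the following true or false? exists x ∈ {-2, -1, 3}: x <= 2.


Evaluate the predicate on each element: -2:True, -1:True, 3:False.
Witness x = -2 satisfies the predicate.

True


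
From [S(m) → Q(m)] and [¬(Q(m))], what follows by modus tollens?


Modus tollens: from (P → Q) and ¬Q, infer ¬P.
Q = 'Q(m)' is denied; since P → Q, P must also fail.

Not (S(m)).


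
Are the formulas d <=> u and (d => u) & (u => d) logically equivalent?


Compare truth tables:
d | u | φ | ψ
-------------
False | False | True | True
True | False | False | False
False | True | False | False
True | True | True | True
The columns φ and ψ agree on every row.

Yes, they are logically equivalent.


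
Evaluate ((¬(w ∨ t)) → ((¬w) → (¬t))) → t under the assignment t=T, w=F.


Substitute t=T, w=F:
w ∨ t = F ∨ T = T
¬(w ∨ t) = F
¬w = T
¬t = F
(¬w) → (¬t) = T → F = F
(¬(w ∨ t)) → ((¬w) → (¬t)) = F → F = T
((¬(w ∨ t)) → ((¬w) → (¬t))) → t = T → T = T

T


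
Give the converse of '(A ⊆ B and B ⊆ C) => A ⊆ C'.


The converse of (P → Q) is (Q → P). It is not in general equivalent to the original.
Here P = '(A ⊆ B and B ⊆ C)' and Q = 'A ⊆ C'.

If A ⊆ C, then (A ⊆ B and B ⊆ C).


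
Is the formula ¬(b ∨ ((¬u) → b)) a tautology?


Build the truth table over {b, u}:
b | u | φ
---------
F | F | T
T | F | F
F | T | F
T | T | F
Counterexample at row 2: with b=T, u=F, the formula is F.

No, it is not a tautology.


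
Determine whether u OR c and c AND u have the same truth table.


Compare truth tables:
c | u | φ | ψ
-------------
F | F | F | F
T | F | T | F
F | T | T | F
T | T | T | T
They differ at row 2 (c=T, u=F): φ=T but ψ=F.

No, they are not logically equivalent.


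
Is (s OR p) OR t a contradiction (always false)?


Truth table over {p, s, t}:
p | s | t | φ
-------------
F | F | F | F
T | F | F | T
F | T | F | T
T | T | F | T
F | F | T | T
T | F | T | T
F | T | T | T
T | T | T | T
Satisfying assignment at row 2: p=T, s=F, t=F gives T.

No, it is not a contradiction.


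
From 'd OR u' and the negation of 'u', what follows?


Disjunctive syllogism: from (P ∨ Q) and ¬P, infer Q.
One disjunct, 'u', is ruled out; the other must hold.

d


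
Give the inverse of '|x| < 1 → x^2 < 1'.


The inverse of (P → Q) is (¬P → ¬Q). It is equivalent to the converse, not to the original.
Here P = '|x| < 1' and Q = 'x^2 < 1'.

If not (|x| < 1), then not (x^2 < 1).


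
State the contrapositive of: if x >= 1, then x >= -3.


The contrapositive of (P → Q) is (¬Q → ¬P); it is logically equivalent to the original.
Here P = 'x >= 1' and Q = 'x >= -3'.

If not (x >= -3), then not (x >= 1).


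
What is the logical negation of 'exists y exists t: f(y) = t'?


Negation flips each quantifier (∀↔∃) and negates the inner predicate.
¬(exists y exists t: φ) = forall y forall t: ¬φ.

forall y forall t: ~(f(y) = t)


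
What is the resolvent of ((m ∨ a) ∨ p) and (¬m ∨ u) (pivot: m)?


The clauses contain complementary literals m and ¬m.
Resolution eliminates this pair and disjoins the remaining literals (merging duplicates).

((p ∨ a) ∨ u)


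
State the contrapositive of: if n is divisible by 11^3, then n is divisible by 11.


The contrapositive of (P → Q) is (¬Q → ¬P); it is logically equivalent to the original.
Here P = 'n is divisible by 11^3' and Q = 'n is divisible by 11'.

If not (n is divisible by 11), then not (n is divisible by 11^3).


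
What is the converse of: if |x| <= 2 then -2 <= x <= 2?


The converse of (P → Q) is (Q → P). It is not in general equivalent to the original.
Here P = '|x| <= 2' and Q = '-2 <= x <= 2'.

If -2 <= x <= 2, then |x| <= 2.


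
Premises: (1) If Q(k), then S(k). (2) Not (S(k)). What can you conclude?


Modus tollens: from (P → Q) and ¬Q, infer ¬P.
Q = 'S(k)' is denied; since P → Q, P must also fail.

Not (Q(k)).


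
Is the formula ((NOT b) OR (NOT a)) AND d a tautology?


Build the truth table over {a, b, d}:
a | b | d | φ
-------------
F | F | F | F
T | F | F | F
F | T | F | F
T | T | F | F
F | F | T | T
T | F | T | T
F | T | T | T
T | T | T | F
Counterexample at row 1: with a=F, b=F, d=F, the formula is F.

No, it is not a tautology.


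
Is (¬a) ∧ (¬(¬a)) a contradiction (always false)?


Truth table over {a}:
a | φ
-----
F | F
T | F
Every row is false.

Yes, it is a contradiction.
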